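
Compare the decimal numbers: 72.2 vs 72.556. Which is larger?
72.556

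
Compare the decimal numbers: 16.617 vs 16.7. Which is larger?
16.7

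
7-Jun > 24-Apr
True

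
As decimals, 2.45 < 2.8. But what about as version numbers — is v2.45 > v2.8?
True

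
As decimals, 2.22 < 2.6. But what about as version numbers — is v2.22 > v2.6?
True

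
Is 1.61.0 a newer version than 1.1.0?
Yes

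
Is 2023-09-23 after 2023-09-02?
Yes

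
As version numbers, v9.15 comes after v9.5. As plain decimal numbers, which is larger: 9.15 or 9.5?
9.5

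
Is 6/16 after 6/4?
Yes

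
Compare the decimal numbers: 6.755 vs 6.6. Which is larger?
6.755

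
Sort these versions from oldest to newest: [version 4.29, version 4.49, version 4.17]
[version 4.17, version 4.29, version 4.49]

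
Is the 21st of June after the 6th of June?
Yes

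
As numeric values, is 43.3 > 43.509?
False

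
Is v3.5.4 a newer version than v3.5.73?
No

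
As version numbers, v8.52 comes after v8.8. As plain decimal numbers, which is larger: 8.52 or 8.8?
8.8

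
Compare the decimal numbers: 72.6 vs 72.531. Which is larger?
72.6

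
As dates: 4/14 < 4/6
False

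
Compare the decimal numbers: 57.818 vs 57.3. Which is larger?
57.818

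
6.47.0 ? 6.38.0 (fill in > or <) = >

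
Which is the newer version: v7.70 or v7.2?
v7.70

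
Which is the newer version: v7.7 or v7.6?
v7.7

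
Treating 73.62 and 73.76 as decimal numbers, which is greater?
73.76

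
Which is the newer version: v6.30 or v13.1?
v13.1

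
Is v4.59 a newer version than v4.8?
Yes. Version numbers are compared segment by segment as integers, not as decimals: minor version 59 > 8, so v4.59 > v4.8 (even though the decimal 4.59 < 4.8).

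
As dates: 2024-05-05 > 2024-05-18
False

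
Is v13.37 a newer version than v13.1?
Yes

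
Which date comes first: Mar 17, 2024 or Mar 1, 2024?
Mar 1, 2024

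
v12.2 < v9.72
False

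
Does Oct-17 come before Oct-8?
No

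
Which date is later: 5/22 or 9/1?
9/1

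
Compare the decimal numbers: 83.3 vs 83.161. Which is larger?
83.3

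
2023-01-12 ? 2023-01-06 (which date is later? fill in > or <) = >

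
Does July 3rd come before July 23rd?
Yes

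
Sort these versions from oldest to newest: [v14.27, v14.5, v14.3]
[v14.3, v14.5, v14.27]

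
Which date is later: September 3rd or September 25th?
September 25th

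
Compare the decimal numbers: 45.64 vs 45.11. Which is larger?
45.64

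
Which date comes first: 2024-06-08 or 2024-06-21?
2024-06-08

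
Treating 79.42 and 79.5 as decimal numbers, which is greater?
79.5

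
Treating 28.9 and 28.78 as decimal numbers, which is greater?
28.9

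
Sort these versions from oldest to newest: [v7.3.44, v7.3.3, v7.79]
[v7.3.3, v7.3.44, v7.79]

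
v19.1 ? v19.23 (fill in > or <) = <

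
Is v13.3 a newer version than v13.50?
No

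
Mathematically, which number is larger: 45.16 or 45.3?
45.3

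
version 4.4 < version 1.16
False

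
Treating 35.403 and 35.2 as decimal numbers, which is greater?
35.403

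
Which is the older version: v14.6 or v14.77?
v14.6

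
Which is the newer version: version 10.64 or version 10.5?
version 10.64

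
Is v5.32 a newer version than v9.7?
No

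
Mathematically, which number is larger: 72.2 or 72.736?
72.736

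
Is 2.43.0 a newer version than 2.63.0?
No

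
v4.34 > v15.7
False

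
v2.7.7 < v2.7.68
True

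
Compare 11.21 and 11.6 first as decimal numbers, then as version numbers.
As decimals: 11.21 < 11.6. As versions: v11.21 > v11.6 (minor version 21 > 6).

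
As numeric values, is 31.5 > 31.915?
False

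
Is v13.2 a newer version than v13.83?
No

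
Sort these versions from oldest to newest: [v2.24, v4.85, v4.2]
[v2.24, v4.2, v4.85]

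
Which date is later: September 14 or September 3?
September 14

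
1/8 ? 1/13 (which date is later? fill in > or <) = <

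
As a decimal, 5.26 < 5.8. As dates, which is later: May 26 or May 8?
May 26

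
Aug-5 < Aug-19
True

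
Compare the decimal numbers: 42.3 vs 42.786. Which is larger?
42.786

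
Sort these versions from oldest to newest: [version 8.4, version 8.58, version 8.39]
[version 8.4, version 8.39, version 8.58]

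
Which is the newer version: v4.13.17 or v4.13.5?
v4.13.17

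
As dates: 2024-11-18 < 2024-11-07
False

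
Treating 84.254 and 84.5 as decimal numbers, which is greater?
84.5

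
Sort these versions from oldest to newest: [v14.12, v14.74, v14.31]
[v14.12, v14.31, v14.74]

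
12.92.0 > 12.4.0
True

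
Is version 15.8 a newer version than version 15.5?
Yes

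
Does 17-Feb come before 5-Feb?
No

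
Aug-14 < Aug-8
False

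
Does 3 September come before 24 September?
Yes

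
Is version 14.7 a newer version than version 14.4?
Yes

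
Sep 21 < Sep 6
False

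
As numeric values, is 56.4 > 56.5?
False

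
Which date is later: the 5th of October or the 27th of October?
the 27th of October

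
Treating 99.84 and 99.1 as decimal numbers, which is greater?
99.84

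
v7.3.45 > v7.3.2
True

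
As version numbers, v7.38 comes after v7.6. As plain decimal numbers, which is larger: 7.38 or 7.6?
7.6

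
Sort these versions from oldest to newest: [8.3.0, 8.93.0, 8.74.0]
[8.3.0, 8.74.0, 8.93.0]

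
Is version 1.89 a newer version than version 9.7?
No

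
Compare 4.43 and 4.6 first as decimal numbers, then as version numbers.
As decimals: 4.43 < 4.6. As versions: v4.43 > v4.6 (minor version 43 > 6).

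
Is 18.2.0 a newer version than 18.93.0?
No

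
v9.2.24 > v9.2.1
True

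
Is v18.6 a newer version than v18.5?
Yes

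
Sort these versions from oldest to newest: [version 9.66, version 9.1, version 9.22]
[version 9.1, version 9.22, version 9.66]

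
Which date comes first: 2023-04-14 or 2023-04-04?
2023-04-04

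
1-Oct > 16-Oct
False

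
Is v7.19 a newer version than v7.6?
Yes. Version numbers are compared segment by segment as integers, not as decimals: minor version 19 > 6, so v7.19 > v7.6 (even though the decimal 7.19 < 7.6).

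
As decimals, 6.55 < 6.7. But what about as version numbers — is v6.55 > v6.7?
True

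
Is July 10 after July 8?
Yes. Day 10 comes after day 8 in July — this is a date comparison, not a decimal one (the decimal 7.10 would be smaller than 7.8).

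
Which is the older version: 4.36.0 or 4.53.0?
4.36.0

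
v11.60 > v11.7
True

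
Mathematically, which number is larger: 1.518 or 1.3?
1.518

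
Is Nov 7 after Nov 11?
No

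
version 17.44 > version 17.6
True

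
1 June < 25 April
False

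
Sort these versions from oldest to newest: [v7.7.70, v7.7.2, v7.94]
[v7.7.2, v7.7.70, v7.94]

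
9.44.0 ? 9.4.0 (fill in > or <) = >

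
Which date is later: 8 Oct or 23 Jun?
8 Oct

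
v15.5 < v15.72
True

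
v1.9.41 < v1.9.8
False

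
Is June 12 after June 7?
Yes. Day 12 comes after day 7 in June — this is a date comparison, not a decimal one (the decimal 6.12 would be smaller than 6.7).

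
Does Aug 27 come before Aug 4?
No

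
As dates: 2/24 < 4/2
True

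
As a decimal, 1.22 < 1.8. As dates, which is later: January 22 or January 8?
January 22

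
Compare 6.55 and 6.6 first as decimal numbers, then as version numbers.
As decimals: 6.55 < 6.6. As versions: v6.55 > v6.6 (minor version 55 > 6).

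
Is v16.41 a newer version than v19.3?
No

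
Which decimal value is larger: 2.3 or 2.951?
2.951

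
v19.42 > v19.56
False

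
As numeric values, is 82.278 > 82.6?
False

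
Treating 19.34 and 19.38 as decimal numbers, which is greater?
19.38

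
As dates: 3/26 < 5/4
True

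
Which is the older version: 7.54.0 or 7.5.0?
7.5.0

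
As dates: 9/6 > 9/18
False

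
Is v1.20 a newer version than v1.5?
Yes. Version numbers are compared segment by segment as integers, not as decimals: minor version 20 > 5, so v1.20 > v1.5 (even though the decimal 1.20 < 1.5).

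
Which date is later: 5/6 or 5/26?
5/26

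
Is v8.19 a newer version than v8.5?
Yes. Version numbers are compared segment by segment as integers, not as decimals: minor version 19 > 5, so v8.19 > v8.5 (even though the decimal 8.19 < 8.5).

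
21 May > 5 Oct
False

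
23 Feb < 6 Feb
False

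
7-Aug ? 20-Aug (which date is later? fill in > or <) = <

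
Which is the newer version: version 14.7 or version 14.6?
version 14.7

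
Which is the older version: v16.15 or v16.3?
v16.3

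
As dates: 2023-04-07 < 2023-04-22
True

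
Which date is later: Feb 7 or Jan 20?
Feb 7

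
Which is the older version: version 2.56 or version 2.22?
version 2.22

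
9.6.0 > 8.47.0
True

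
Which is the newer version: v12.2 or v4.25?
v12.2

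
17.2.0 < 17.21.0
True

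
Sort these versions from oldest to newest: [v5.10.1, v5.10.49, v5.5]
[v5.5, v5.10.1, v5.10.49]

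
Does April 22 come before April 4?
No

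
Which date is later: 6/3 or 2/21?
6/3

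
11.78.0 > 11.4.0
True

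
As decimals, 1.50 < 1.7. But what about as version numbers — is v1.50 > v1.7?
True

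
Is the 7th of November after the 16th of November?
No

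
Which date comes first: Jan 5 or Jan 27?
Jan 5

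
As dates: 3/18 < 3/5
False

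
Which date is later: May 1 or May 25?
May 25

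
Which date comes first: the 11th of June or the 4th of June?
the 4th of June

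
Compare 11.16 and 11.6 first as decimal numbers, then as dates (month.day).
As decimals: 11.16 < 11.6. As dates: 11/16 is later than 11/6 (day 16 > day 6).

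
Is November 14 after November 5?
Yes. Day 14 comes after day 5 in November — this is a date comparison, not a decimal one (the decimal 11.14 would be smaller than 11.5).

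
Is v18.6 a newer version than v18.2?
Yes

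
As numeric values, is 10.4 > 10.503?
False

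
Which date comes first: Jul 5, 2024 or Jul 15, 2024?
Jul 5, 2024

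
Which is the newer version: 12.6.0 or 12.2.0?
12.6.0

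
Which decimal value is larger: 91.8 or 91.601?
91.8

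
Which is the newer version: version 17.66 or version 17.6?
version 17.66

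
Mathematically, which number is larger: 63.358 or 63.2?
63.358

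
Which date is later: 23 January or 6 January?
23 January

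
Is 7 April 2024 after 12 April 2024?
No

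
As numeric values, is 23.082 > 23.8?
False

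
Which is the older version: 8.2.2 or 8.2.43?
8.2.2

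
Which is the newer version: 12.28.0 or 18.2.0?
18.2.0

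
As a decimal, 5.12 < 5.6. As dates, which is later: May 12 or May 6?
May 12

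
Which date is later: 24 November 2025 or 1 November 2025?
24 November 2025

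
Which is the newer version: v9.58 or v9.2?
v9.58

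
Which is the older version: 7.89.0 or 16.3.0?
7.89.0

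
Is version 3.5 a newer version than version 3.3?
Yes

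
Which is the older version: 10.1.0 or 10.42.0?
10.1.0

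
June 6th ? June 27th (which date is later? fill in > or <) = <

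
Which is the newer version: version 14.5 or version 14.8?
version 14.8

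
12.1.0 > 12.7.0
False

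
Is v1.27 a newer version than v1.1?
Yes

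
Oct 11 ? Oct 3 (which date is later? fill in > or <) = >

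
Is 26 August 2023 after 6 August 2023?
Yes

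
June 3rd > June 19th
False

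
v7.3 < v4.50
False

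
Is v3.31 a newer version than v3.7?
Yes. Version numbers are compared segment by segment as integers, not as decimals: minor version 31 > 7, so v3.31 > v3.7 (even though the decimal 3.31 < 3.7).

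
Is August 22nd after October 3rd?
No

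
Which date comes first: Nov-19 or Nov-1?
Nov-1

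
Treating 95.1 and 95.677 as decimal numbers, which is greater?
95.677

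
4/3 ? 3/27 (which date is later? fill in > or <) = >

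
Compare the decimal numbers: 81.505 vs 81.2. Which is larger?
81.505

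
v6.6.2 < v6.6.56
True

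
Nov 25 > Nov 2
True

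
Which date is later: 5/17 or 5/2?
5/17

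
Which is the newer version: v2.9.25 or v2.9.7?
v2.9.25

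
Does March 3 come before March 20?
Yes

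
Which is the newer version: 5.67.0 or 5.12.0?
5.67.0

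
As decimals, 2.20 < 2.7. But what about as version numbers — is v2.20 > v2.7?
True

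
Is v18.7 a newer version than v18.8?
No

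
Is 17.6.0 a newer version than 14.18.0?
Yes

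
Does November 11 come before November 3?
No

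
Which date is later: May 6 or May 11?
May 11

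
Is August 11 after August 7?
Yes. Day 11 comes after day 7 in August — this is a date comparison, not a decimal one (the decimal 8.11 would be smaller than 8.7).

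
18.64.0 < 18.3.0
False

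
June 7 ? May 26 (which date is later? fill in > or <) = >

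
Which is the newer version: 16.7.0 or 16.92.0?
16.92.0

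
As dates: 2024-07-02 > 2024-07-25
False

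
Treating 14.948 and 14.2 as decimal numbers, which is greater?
14.948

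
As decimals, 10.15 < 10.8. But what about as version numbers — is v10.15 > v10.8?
True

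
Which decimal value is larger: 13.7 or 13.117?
13.7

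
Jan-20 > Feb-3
False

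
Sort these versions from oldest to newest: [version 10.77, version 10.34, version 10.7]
[version 10.7, version 10.34, version 10.77]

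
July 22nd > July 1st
True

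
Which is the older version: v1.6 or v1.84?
v1.6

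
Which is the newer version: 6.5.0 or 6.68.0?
6.68.0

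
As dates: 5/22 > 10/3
False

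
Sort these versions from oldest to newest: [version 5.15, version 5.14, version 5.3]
[version 5.3, version 5.14, version 5.15]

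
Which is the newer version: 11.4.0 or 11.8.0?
11.8.0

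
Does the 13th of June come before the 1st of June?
No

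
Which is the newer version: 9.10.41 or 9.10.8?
9.10.41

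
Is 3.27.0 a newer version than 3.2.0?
Yes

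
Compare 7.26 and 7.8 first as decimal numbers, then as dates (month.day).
As decimals: 7.26 < 7.8. As dates: 7/26 is later than 7/8 (day 26 > day 8).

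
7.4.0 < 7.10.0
True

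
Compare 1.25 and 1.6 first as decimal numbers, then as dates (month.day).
As decimals: 1.25 < 1.6. As dates: 1/25 is later than 1/6 (day 25 > day 6).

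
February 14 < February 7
False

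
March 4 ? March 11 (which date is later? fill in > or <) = <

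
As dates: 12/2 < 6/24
False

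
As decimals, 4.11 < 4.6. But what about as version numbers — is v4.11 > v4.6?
True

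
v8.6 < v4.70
False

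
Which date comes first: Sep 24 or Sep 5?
Sep 5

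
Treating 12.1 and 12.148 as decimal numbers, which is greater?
12.148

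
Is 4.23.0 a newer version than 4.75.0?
No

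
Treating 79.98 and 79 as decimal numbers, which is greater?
79.98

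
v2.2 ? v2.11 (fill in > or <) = <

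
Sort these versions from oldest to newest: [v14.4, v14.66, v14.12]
[v14.4, v14.12, v14.66]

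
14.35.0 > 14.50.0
False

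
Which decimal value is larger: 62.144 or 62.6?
62.6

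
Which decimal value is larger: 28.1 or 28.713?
28.713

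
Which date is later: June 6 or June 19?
June 19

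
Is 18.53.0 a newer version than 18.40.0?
Yes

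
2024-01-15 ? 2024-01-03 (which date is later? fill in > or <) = >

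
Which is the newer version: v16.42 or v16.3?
v16.42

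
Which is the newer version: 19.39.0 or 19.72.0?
19.72.0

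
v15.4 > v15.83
False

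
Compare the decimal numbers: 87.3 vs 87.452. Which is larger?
87.452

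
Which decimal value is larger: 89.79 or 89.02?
89.79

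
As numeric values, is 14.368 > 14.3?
True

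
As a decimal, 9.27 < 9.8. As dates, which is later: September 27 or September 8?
September 27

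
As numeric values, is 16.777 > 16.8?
False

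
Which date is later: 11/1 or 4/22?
11/1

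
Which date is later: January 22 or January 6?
January 22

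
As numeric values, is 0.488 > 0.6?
False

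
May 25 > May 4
True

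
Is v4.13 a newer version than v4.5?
Yes. Version numbers are compared segment by segment as integers, not as decimals: minor version 13 > 5, so v4.13 > v4.5 (even though the decimal 4.13 < 4.5).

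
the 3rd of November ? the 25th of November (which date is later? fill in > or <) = <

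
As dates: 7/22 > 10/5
False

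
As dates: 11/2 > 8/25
True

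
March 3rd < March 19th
True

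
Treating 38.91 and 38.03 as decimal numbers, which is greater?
38.91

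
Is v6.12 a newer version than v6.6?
Yes. Version numbers are compared segment by segment as integers, not as decimals: minor version 12 > 6, so v6.12 > v6.6 (even though the decimal 6.12 < 6.6).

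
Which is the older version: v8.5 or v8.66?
v8.5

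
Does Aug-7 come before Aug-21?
Yes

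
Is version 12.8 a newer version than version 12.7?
Yes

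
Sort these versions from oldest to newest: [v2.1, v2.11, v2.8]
[v2.1, v2.8, v2.11]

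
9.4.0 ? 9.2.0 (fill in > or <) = >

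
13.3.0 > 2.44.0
True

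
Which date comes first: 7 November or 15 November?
7 November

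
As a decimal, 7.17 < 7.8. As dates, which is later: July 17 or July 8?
July 17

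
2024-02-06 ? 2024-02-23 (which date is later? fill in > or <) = <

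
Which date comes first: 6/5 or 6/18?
6/5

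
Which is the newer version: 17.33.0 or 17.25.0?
17.33.0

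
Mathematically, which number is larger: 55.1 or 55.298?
55.298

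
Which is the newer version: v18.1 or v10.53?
v18.1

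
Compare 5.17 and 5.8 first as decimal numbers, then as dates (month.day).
As decimals: 5.17 < 5.8. As dates: 5/17 is later than 5/8 (day 17 > day 8).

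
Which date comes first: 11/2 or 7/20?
7/20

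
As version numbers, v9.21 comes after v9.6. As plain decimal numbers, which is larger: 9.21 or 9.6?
9.6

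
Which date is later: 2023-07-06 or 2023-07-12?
2023-07-12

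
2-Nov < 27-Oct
False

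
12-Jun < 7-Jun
False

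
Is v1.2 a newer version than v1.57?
No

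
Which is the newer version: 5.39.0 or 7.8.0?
7.8.0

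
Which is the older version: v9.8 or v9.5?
v9.5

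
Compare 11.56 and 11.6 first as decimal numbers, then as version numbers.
As decimals: 11.56 < 11.6. As versions: v11.56 > v11.6 (minor version 56 > 6).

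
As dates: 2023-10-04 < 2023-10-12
True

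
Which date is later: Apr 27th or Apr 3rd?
Apr 27th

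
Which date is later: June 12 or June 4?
June 12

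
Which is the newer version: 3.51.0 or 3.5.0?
3.51.0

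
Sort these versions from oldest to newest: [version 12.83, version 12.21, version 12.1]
[version 12.1, version 12.21, version 12.83]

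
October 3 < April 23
False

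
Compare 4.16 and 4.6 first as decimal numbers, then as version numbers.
As decimals: 4.16 < 4.6. As versions: v4.16 > v4.6 (minor version 16 > 6).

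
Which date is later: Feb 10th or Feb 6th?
Feb 10th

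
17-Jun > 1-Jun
True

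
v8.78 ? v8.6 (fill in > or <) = >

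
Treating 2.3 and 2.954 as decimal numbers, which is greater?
2.954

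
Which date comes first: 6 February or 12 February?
6 February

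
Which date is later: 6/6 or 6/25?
6/25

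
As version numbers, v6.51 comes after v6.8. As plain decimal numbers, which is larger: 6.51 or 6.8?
6.8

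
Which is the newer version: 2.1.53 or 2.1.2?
2.1.53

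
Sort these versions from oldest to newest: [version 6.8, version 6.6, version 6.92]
[version 6.6, version 6.8, version 6.92]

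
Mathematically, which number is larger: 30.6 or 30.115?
30.6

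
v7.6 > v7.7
False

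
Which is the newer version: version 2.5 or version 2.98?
version 2.98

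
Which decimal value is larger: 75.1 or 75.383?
75.383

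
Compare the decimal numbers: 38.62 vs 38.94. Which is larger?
38.94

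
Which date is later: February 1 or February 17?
February 17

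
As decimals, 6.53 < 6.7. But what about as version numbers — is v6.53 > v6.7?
True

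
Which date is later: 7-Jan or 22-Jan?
22-Jan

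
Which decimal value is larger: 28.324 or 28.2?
28.324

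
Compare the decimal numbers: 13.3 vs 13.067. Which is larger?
13.3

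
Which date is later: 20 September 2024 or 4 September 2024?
20 September 2024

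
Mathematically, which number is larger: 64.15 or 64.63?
64.63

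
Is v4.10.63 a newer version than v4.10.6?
Yes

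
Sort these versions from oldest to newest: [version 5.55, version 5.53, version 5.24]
[version 5.24, version 5.53, version 5.55]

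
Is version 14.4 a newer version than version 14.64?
No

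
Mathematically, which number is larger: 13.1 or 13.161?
13.161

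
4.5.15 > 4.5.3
True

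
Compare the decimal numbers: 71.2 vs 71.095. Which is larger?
71.2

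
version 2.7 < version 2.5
False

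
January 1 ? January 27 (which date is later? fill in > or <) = <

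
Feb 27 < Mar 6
True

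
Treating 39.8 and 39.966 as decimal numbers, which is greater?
39.966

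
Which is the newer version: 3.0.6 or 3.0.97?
3.0.97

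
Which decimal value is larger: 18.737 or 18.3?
18.737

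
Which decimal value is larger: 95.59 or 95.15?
95.59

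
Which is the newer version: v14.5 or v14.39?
v14.39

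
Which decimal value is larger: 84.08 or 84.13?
84.13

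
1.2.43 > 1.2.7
True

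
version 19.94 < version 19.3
False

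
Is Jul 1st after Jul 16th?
No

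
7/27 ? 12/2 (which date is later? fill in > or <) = <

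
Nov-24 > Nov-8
True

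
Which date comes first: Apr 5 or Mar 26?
Mar 26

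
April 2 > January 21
True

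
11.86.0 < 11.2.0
False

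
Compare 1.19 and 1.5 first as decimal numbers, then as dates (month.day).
As decimals: 1.19 < 1.5. As dates: 1/19 is later than 1/5 (day 19 > day 5).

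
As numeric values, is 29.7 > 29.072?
True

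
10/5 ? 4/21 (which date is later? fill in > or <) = >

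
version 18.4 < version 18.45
True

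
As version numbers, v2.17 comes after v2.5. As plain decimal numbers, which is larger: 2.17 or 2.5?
2.5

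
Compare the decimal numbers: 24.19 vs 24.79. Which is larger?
24.79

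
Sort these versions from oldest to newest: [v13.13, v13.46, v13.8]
[v13.8, v13.13, v13.46]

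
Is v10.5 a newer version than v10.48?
No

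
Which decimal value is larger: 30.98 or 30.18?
30.98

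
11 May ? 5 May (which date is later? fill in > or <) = >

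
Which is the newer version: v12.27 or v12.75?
v12.75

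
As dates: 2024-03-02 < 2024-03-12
True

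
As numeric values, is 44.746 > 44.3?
True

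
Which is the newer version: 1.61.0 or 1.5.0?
1.61.0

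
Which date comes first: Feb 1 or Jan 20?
Jan 20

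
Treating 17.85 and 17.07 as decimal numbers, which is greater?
17.85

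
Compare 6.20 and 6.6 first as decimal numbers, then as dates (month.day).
As decimals: 6.20 < 6.6. As dates: 6/20 is later than 6/6 (day 20 > day 6).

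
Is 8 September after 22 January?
Yes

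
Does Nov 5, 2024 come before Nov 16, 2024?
Yes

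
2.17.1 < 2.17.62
True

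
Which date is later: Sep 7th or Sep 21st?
Sep 21st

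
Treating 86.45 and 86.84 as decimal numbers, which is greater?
86.84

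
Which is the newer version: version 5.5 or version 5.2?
version 5.5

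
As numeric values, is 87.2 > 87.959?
False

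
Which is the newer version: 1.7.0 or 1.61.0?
1.61.0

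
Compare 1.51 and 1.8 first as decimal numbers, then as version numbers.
As decimals: 1.51 < 1.8. As versions: v1.51 > v1.8 (minor version 51 > 8).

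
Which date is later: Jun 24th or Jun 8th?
Jun 24th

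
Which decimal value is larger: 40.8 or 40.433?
40.8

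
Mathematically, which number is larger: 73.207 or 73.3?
73.3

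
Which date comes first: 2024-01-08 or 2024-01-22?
2024-01-08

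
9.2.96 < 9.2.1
False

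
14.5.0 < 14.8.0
True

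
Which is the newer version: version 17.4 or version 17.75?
version 17.75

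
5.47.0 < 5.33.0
False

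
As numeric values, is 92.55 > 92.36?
True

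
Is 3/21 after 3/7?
Yes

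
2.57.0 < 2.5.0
False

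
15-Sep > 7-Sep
True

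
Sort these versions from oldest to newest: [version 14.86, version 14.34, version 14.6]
[version 14.6, version 14.34, version 14.86]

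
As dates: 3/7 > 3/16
False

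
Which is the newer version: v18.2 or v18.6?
v18.6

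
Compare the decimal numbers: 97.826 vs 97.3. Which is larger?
97.826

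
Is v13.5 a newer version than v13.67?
No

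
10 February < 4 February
False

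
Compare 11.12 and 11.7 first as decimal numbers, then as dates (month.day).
As decimals: 11.12 < 11.7. As dates: 11/12 is later than 11/7 (day 12 > day 7).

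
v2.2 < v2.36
True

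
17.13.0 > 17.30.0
False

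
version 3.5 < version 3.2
False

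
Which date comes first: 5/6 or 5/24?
5/6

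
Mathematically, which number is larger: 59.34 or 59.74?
59.74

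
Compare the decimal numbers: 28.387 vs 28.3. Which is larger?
28.387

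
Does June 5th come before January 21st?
No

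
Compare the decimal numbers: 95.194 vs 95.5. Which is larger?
95.5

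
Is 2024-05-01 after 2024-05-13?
No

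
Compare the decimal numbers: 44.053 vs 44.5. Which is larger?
44.5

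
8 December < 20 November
False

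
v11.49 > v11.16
True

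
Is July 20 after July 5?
Yes. Day 20 comes after day 5 in July — this is a date comparison, not a decimal one (the decimal 7.20 would be smaller than 7.5).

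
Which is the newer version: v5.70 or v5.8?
v5.70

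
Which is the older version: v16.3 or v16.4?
v16.3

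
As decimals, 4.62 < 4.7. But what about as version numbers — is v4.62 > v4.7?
True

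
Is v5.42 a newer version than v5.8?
Yes. Version numbers are compared segment by segment as integers, not as decimals: minor version 42 > 8, so v5.42 > v5.8 (even though the decimal 5.42 < 5.8).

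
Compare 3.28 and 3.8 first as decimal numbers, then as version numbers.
As decimals: 3.28 < 3.8. As versions: v3.28 > v3.8 (minor version 28 > 8).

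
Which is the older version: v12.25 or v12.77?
v12.25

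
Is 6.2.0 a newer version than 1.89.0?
Yes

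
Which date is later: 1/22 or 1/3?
1/22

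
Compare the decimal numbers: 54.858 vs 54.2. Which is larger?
54.858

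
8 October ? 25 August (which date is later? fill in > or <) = >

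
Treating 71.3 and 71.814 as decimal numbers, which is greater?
71.814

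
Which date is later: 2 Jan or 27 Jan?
27 Jan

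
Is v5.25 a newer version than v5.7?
Yes. Version numbers are compared segment by segment as integers, not as decimals: minor version 25 > 7, so v5.25 > v5.7 (even though the decimal 5.25 < 5.7).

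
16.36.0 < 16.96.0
True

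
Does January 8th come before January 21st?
Yes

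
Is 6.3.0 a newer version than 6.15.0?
No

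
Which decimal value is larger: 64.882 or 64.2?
64.882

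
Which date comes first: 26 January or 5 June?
26 January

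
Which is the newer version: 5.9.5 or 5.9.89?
5.9.89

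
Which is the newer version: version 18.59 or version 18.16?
version 18.59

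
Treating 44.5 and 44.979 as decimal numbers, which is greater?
44.979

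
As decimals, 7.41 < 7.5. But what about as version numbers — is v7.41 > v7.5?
True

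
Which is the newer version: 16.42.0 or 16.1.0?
16.42.0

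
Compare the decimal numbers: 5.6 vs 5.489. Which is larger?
5.6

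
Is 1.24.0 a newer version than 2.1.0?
No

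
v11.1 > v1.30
True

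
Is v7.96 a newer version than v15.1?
No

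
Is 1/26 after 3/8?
No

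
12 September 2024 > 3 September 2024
True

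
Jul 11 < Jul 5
False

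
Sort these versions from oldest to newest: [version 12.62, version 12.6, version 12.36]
[version 12.6, version 12.36, version 12.62]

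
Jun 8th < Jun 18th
True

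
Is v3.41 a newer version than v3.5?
Yes. Version numbers are compared segment by segment as integers, not as decimals: minor version 41 > 5, so v3.41 > v3.5 (even though the decimal 3.41 < 3.5).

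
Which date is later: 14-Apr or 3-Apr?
14-Apr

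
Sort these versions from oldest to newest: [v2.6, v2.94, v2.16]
[v2.6, v2.16, v2.94]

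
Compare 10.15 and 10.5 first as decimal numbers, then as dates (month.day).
As decimals: 10.15 < 10.5. As dates: 10/15 is later than 10/5 (day 15 > day 5).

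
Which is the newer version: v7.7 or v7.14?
v7.14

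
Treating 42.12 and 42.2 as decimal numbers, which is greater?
42.2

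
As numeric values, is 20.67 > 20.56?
True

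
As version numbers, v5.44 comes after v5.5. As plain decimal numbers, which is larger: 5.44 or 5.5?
5.5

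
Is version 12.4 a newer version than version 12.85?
No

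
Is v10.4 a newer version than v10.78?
No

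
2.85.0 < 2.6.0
False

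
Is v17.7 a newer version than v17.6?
Yes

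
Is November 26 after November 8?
Yes. Day 26 comes after day 8 in November — this is a date comparison, not a decimal one (the decimal 11.26 would be smaller than 11.8).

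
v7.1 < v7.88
True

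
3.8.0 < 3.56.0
True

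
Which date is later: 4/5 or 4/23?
4/23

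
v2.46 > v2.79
False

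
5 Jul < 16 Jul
True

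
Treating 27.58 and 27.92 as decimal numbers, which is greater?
27.92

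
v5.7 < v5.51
True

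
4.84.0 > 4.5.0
True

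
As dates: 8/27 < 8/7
False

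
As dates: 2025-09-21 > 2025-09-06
True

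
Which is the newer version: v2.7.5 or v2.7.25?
v2.7.25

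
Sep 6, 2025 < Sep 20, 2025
True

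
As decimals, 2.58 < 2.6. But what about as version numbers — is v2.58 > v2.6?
True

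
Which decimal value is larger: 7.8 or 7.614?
7.8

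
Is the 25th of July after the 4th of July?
Yes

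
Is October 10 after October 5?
Yes. Day 10 comes after day 5 in October — this is a date comparison, not a decimal one (the decimal 10.10 would be smaller than 10.5).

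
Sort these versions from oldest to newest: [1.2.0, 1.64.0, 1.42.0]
[1.2.0, 1.42.0, 1.64.0]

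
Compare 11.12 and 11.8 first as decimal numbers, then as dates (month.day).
As decimals: 11.12 < 11.8. As dates: 11/12 is later than 11/8 (day 12 > day 8).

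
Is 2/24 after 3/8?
No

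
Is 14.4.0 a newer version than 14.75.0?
No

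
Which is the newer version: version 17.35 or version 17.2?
version 17.35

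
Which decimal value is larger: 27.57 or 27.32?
27.57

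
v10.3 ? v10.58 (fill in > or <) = <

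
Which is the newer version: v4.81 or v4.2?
v4.81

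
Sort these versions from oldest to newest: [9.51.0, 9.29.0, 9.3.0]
[9.3.0, 9.29.0, 9.51.0]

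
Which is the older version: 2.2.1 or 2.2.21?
2.2.1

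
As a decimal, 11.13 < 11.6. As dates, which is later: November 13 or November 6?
November 13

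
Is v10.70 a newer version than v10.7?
Yes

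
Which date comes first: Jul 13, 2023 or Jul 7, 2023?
Jul 7, 2023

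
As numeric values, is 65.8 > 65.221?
True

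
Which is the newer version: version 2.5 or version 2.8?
version 2.8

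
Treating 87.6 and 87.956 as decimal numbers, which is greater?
87.956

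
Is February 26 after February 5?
Yes. Day 26 comes after day 5 in February — this is a date comparison, not a decimal one (the decimal 2.26 would be smaller than 2.5).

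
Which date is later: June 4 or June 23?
June 23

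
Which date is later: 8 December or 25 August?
8 December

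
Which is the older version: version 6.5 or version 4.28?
version 4.28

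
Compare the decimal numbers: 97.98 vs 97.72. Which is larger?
97.98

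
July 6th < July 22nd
True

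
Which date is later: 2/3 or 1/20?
2/3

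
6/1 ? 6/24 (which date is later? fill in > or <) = <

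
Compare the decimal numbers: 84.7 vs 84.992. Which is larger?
84.992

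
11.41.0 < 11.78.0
True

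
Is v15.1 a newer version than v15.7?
No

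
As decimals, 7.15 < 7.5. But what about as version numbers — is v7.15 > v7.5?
True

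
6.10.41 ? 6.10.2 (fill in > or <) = >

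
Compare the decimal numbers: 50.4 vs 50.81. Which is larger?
50.81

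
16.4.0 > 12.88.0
True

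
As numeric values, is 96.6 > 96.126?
True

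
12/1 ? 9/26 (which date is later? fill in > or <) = >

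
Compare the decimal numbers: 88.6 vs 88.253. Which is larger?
88.6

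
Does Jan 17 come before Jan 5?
No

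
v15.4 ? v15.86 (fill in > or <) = <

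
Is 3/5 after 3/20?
No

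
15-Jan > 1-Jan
True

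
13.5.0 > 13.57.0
False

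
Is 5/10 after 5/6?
Yes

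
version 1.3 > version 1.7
False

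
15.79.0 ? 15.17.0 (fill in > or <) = >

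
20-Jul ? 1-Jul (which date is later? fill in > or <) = >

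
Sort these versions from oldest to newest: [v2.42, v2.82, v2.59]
[v2.42, v2.59, v2.82]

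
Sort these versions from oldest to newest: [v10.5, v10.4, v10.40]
[v10.4, v10.5, v10.40]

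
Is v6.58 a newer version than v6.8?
Yes. Version numbers are compared segment by segment as integers, not as decimals: minor version 58 > 8, so v6.58 > v6.8 (even though the decimal 6.58 < 6.8).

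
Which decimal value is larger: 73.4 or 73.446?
73.446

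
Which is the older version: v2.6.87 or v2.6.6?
v2.6.6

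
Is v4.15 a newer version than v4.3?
Yes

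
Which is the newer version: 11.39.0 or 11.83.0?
11.83.0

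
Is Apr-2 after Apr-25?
No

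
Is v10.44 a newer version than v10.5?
Yes. Version numbers are compared segment by segment as integers, not as decimals: minor version 44 > 5, so v10.44 > v10.5 (even though the decimal 10.44 < 10.5).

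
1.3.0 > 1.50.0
False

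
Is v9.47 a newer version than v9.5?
Yes. Version numbers are compared segment by segment as integers, not as decimals: minor version 47 > 5, so v9.47 > v9.5 (even though the decimal 9.47 < 9.5).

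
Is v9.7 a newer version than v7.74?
Yes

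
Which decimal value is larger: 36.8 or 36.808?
36.808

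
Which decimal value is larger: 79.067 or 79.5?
79.5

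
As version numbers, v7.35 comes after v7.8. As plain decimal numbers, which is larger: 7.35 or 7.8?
7.8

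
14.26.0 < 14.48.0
True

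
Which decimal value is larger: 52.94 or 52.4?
52.94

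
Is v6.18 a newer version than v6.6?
Yes. Version numbers are compared segment by segment as integers, not as decimals: minor version 18 > 6, so v6.18 > v6.6 (even though the decimal 6.18 < 6.6).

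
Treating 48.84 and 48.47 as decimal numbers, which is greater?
48.84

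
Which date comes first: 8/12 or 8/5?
8/5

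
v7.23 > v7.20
True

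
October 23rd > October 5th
True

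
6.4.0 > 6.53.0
False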